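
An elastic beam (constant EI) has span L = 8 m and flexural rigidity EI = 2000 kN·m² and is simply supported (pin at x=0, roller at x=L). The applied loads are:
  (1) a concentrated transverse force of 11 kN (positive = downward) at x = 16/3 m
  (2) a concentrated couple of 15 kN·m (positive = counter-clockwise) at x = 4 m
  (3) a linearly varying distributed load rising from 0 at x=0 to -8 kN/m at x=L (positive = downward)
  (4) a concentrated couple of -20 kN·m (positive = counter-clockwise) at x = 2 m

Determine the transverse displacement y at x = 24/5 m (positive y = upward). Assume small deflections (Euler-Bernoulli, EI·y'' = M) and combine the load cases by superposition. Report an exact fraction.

y(24/5) = 1521622/52734375 m

Load 1 — point force P=11 kN at a=16/3 m (b=L-a=8/3):
  y_1 = -Pbx(L²-b²-x²)/(6LEI)  [x≤a] = -11·(8/3)·(24/5)·(8²-(8/3)²-(24/5)²)/(6·8·2000) = -20944/421875 m
Load 2 — applied couple M₀=15 kN·m at a=4 m (b=L-a=4):
  y_2 = (M₀x³/(6L)-M₀(x-a)²/2+C₁x)/EI  [x>a] with C₁=M₀(3b²-L²)/(6L)=-5 = (15·(24/5)³/(6·8)-15·((24/5)-4)²/2+(-5)·(24/5))/2000 = 9/3125 m
Load 3 — triangular load w₀=-8 kN/m (0→w₀ over full span):
  y_3 = -w₀x(7L⁴-10L²x²+3x⁴)/(360LEI) = -(-8)·(24/5)·(7·8⁴-10·8²·(24/5)²+3·(24/5)⁴)/(360·8·2000) = 606208/5859375 m
Load 4 — applied couple M₀=-20 kN·m at a=2 m (b=L-a=6):
  y_4 = (M₀x³/(6L)-M₀(x-a)²/2+C₁x)/EI  [x>a] with C₁=M₀(3b²-L²)/(6L)=-55/3 = ((-20)·(24/5)³/(6·8)-(-20)·((24/5)-2)²/2+(-55/3)·(24/5))/2000 = -87/3125 m
Superposition: y = Σ y_i = 1521622/52734375 m ≈ 0.028854 m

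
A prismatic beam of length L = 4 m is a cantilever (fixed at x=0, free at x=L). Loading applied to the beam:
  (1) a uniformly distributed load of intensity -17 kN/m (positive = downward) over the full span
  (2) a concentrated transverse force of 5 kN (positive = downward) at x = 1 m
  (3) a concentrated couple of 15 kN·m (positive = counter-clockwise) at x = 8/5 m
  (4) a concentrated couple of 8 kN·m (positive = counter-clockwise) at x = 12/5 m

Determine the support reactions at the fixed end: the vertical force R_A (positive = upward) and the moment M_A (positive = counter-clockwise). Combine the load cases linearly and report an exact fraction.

R_A = -63 kN, M_A = -154 kN·m

Load 1 — uniform load w=-17 kN/m over full span:
  R_A = wL = (-17)·4 = -68 kN
  M_A = wL²/2 = (-17)·4²/2 = -136 kN·m
Load 2 — point force P=5 kN at a=1 m (b=L-a=3):
  R_A = P = 5 kN
  M_A = Pa = 5·1 = 5 kN·m
Load 3 — applied couple M₀=15 kN·m at a=8/5 m (b=L-a=12/5):
  R_A = 0 kN
  M_A = -M₀ = -15 kN·m
Load 4 — applied couple M₀=8 kN·m at a=12/5 m (b=L-a=8/5):
  R_A = 0 kN
  M_A = -M₀ = -8 kN·m
Superposition: R_A = -63 kN, M_A = -154 kN·m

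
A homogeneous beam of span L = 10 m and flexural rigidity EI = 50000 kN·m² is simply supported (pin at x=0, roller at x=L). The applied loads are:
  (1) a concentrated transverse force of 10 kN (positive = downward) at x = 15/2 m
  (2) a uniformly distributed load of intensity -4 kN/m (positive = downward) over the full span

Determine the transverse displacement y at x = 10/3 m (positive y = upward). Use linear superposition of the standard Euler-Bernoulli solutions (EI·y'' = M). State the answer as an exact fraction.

Load 1 — point force P=10 kN at a=15/2 m (b=L-a=5/2):
  y_1 = -Pbx(L²-b²-x²)/(6LEI)  [x≤a] = -10·(5/2)·(10/3)·(10²-(5/2)²-(10/3)²)/(6·10·50000) = -119/51840 m
Load 2 — uniform load w=-4 kN/m over full span:
  y_2 = -wx(L³-2Lx²+x³)/(24EI) = -(-4)·(10/3)·(10³-2·10·(10/3)²+(10/3)³)/(24·50000) = 11/1215 m
Superposition: y = Σ y_i = 1051/155520 m ≈ 0.006758 m

y(10/3) = 1051/155520 m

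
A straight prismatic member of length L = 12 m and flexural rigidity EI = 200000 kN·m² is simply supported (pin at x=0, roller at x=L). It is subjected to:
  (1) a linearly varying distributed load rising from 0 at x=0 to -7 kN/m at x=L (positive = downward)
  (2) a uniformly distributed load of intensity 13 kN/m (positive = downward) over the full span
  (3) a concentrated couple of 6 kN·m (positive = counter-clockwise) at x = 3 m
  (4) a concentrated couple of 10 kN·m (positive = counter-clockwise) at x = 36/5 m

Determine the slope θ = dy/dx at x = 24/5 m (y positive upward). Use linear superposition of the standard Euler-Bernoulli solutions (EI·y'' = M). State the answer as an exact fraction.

Load 1 — triangular load w₀=-7 kN/m (0→w₀ over full span):
  θ_1 = -w₀(7L⁴-30L²x²+15x⁴)/(360LEI) = -(-7)·(7·12⁴-30·12²·(24/5)²+15·(24/5)⁴)/(360·12·200000) = 6783/15625000 rad
Load 2 — uniform load w=13 kN/m over full span:
  θ_2 = -w(L³-6Lx²+4x³)/(24EI) = -13·(12³-6·12·(24/5)²+4·(24/5)³)/(24·200000) = -4329/3125000 rad
Load 3 — applied couple M₀=6 kN·m at a=3 m (b=L-a=9):
  θ_3 = (M₀x²/(2L)-M₀(x-a)+C₁)/EI  [x>a] with C₁=M₀(3b²-L²)/(6L)=33/4 = (6·(24/5)²/(2·12)-6·((24/5)-3)+(33/4))/200000 = 321/20000000 rad
Load 4 — applied couple M₀=10 kN·m at a=36/5 m (b=L-a=24/5):
  θ_4 = (M₀x²/(2L)+C₁)/EI  [x≤a] with C₁=M₀(3b²-L²)/(6L)=-52/5 = (10·(24/5)²/(2·12)+(-52/5))/200000 = -1/250000 rad
Superposition: θ = Σ θ_i = -469559/500000000 rad ≈ -0.000939 rad

θ(24/5) = -469559/500000000 rad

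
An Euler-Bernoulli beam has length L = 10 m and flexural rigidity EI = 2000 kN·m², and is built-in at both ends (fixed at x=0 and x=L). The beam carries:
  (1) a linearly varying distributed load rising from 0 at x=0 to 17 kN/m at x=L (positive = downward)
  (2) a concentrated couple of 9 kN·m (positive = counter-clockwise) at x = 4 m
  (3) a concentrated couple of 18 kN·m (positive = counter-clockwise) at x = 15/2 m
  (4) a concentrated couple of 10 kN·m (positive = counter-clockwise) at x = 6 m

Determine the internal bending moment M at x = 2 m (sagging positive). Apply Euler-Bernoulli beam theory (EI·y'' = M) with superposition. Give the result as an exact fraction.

Load 1 — triangular load w₀=17 kN/m (0→w₀ over full span):
  M_1 = 3w₀Lx/20 - w₀L²/30 - w₀x³/(6L) = 3·17·10·2/20 - 17·10²/30 - 17·2³/(6·10) = -119/15 kN·m
Load 2 — applied couple M₀=9 kN·m at a=4 m (b=L-a=6):
  M_2 = R_Ax - M_A  [x≤a] with R_A=162/125, M_A=27/25 = (162/125)·2 - (27/25) = 189/125 kN·m
Load 3 — applied couple M₀=18 kN·m at a=15/2 m (b=L-a=5/2):
  M_3 = R_Ax - M_A  [x≤a] with R_A=81/40, M_A=45/8 = (81/40)·2 - (45/8) = -63/40 kN·m
Load 4 — applied couple M₀=10 kN·m at a=6 m (b=L-a=4):
  M_4 = R_Ax - M_A  [x≤a] with R_A=36/25, M_A=16/5 = (36/25)·2 - (16/5) = -8/25 kN·m
Superposition: M = Σ M_i = -24949/3000 kN·m ≈ -8.316333 kN·m

M(2) = -24949/3000 kN·m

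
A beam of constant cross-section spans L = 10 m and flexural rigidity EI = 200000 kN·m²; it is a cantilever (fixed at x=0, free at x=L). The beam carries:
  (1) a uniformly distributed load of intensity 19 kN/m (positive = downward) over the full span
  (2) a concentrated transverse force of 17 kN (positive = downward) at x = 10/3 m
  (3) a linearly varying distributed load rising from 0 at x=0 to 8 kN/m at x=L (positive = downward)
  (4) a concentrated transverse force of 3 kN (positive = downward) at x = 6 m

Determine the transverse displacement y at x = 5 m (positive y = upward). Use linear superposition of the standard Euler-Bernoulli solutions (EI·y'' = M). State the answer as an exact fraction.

y(5) = -297097/5184000 m

Load 1 — uniform load w=19 kN/m over full span:
  y_1 = -wx²(x²-4Lx+6L²)/(24EI) = -19·5²·(5²-4·10·5+6·10²)/(24·200000) = -323/7680 m
Load 2 — point force P=17 kN at a=10/3 m (b=L-a=20/3):
  y_2 = -Pa²(3x-a)/(6EI)  [x>a] = -17·(10/3)²·(3·5-(10/3))/(6·200000) = -119/64800 m
Load 3 — triangular load w₀=8 kN/m (0→w₀ over full span):
  y_3 = (w₀Lx³/12-w₀L²x²/6-w₀x⁵/(120L))/EI = (8·10·5³/12-8·10²·5²/6-8·5⁵/(120·10))/200000 = -121/9600 m
Load 4 — point force P=3 kN at a=6 m (b=L-a=4):
  y_4 = -Px²(3a-x)/(6EI)  [x≤a] = -3·5²·(3·6-5)/(6·200000) = -13/16000 m
Superposition: y = Σ y_i = -297097/5184000 m ≈ -0.057310 m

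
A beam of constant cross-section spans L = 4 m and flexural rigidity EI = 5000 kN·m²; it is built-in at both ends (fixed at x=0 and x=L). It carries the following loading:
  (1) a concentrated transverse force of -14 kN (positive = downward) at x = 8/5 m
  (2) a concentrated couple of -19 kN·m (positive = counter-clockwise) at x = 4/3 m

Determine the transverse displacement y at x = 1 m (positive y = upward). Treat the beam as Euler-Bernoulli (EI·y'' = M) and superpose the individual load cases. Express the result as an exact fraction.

y(1) = 659/2250000 m

Load 1 — point force P=-14 kN at a=8/5 m (b=L-a=12/5):
  y_1 = -Pb²x²(3aL-(3a+b)x)/(6L³EI)  [x≤a] = -(-14)·(12/5)²·1²·(3·(8/5)·4-(3·(8/5)+(12/5))·1)/(6·4³·5000) = 63/125000 m
Load 2 — applied couple M₀=-19 kN·m at a=4/3 m (b=L-a=8/3):
  y_2 = (R_Ax³/6 - M_Ax²/2)/EI  [x≤a] with R_A=-19/3, M_A=0 = ((-19/3)·1³/6 - 0·1²/2)/5000 = -19/90000 m
Superposition: y = Σ y_i = 659/2250000 m ≈ 0.000293 m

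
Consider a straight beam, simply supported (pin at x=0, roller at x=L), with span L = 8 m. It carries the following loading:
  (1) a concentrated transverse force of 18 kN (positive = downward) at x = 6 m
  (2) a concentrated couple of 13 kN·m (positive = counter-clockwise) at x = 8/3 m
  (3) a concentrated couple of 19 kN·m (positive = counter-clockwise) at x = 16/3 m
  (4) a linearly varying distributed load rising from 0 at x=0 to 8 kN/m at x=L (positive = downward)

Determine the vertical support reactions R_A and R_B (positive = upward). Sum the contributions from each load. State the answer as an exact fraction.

Load 1 — point force P=18 kN at a=6 m (b=L-a=2):
  R_A = Pb/L = 18·2/8 = 9/2 kN
  R_B = Pa/L = 18·6/8 = 27/2 kN
Load 2 — applied couple M₀=13 kN·m at a=8/3 m (b=L-a=16/3):
  R_A = M₀/L = 13/8 kN
  R_B = -M₀/L = -13/8 kN
Load 3 — applied couple M₀=19 kN·m at a=16/3 m (b=L-a=8/3):
  R_A = M₀/L = 19/8 kN
  R_B = -M₀/L = -19/8 kN
Load 4 — triangular load w₀=8 kN/m (0→w₀ over full span):
  R_A = w₀L/6 = 8·8/6 = 32/3 kN
  R_B = w₀L/3 = 8·8/3 = 64/3 kN
Superposition: R_A = 115/6 kN, R_B = 185/6 kN

R_A = 115/6 kN, R_B = 185/6 kN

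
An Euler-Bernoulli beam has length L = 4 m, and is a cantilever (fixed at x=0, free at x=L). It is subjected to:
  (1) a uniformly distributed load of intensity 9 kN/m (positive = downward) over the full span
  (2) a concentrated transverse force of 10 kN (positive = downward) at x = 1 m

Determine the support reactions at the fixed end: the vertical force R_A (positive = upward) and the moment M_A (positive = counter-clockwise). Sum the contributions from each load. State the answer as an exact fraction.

Load 1 — uniform load w=9 kN/m over full span:
  R_A = wL = 9·4 = 36 kN
  M_A = wL²/2 = 9·4²/2 = 72 kN·m
Load 2 — point force P=10 kN at a=1 m (b=L-a=3):
  R_A = P = 10 kN
  M_A = Pa = 10·1 = 10 kN·m
Superposition: R_A = 46 kN, M_A = 82 kN·m

R_A = 46 kN, M_A = 82 kN·m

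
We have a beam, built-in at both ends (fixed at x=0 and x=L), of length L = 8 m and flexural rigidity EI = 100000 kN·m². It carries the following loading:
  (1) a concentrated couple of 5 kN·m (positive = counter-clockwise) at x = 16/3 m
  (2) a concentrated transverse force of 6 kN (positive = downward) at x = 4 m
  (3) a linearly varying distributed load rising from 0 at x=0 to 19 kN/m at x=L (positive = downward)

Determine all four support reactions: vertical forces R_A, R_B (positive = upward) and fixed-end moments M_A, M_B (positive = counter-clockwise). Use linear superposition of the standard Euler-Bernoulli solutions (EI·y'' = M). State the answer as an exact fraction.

R_A = 799/30 kN, M_A = 241/5 kN·m, R_B = 1661/30 kN, M_B = -334/5 kN·m

Load 1 — applied couple M₀=5 kN·m at a=16/3 m (b=L-a=8/3):
  R_A = 6M₀ab/L³ = 6·5·(16/3)·(8/3)/8³ = 5/6 kN
  M_A = M₀b(2a-b)/L² = 5·(8/3)·(2·(16/3)-(8/3))/8² = 5/3 kN·m
  R_B = -6M₀ab/L³ = -6·5·(16/3)·(8/3)/8³ = -5/6 kN
  M_B = M₀a(2b-a)/L² = 5·(16/3)·(2·(8/3)-(16/3))/8² = 0 kN·m
Load 2 — point force P=6 kN at a=4 m (b=L-a=4):
  R_A = Pb²(3a+b)/L³ = 6·4²·(3·4+4)/8³ = 3 kN
  M_A = Pab²/L² = 6·4·4²/8² = 6 kN·m
  R_B = Pa²(a+3b)/L³ = 6·4²·(4+3·4)/8³ = 3 kN
  M_B = -Pa²b/L² = -6·4²·4/8² = -6 kN·m
Load 3 — triangular load w₀=19 kN/m (0→w₀ over full span):
  R_A = 3w₀L/20 = 3·19·8/20 = 114/5 kN
  M_A = w₀L²/30 = 19·8²/30 = 608/15 kN·m
  R_B = 7w₀L/20 = 7·19·8/20 = 266/5 kN
  M_B = -w₀L²/20 = -19·8²/20 = -304/5 kN·m
Superposition: R_A = 799/30 kN, M_A = 241/5 kN·m, R_B = 1661/30 kN, M_B = -334/5 kN·m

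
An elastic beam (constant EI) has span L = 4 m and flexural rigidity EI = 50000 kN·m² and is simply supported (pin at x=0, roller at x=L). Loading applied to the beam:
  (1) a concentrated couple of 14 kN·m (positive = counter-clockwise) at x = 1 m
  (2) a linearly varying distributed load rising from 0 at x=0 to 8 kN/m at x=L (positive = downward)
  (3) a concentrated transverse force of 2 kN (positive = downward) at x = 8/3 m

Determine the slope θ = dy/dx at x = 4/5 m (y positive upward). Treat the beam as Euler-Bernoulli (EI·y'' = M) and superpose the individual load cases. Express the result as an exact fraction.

Load 1 — applied couple M₀=14 kN·m at a=1 m (b=L-a=3):
  θ_1 = (M₀x²/(2L)+C₁)/EI  [x≤a] with C₁=M₀(3b²-L²)/(6L)=77/12 = (14·(4/5)²/(2·4)+(77/12))/50000 = 2261/15000000 rad
Load 2 — triangular load w₀=8 kN/m (0→w₀ over full span):
  θ_2 = -w₀(7L⁴-30L²x²+15x⁴)/(360LEI) = -8·(7·4⁴-30·4²·(4/5)²+15·(4/5)⁴)/(360·4·50000) = -2912/17578125 rad
Load 3 — point force P=2 kN at a=8/3 m (b=L-a=4/3):
  θ_3 = -Pb(L²-b²-3x²)/(6LEI)  [x≤a] = -2·(4/3)·(4²-(4/3)²-3·(4/5)²)/(6·4·50000) = -173/6328125 rad
Superposition: θ = Σ θ_i = -427937/10125000000 rad ≈ -0.000042 rad

θ(4/5) = -427937/10125000000 rad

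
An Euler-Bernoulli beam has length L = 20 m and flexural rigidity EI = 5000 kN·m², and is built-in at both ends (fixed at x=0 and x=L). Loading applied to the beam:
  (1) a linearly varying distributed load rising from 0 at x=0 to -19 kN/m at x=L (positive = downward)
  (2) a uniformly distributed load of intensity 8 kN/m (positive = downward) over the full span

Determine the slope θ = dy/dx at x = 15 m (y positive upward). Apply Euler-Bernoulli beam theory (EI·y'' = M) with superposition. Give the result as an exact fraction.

Load 1 — triangular load w₀=-19 kN/m (0→w₀ over full span):
  θ_1 = -w₀(2x(L-x)(L-2x)(x+2L)+x²(L-x)²)/(120LEI) = -(-19)·(2·15·(20-15)·(20-2·15)·(15+2·20)+15²·(20-15)²)/(120·20·5000) = -779/6400 rad
Load 2 — uniform load w=8 kN/m over full span:
  θ_2 = -wx(L-x)(L-2x)/(12EI) = -8·15·(20-15)·(20-2·15)/(12·5000) = 1/10 rad
Superposition: θ = Σ θ_i = -139/6400 rad ≈ -0.021719 rad

θ(15) = -139/6400 rad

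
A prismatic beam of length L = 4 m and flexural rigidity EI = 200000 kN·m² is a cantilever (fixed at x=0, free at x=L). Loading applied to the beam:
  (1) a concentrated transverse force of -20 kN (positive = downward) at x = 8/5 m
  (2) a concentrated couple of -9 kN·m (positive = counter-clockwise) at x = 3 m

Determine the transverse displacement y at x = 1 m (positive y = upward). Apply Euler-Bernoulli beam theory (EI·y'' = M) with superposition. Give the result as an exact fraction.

Load 1 — point force P=-20 kN at a=8/5 m (b=L-a=12/5):
  y_1 = -Px²(3a-x)/(6EI)  [x≤a] = -(-20)·1²·(3·(8/5)-1)/(6·200000) = 19/300000 m
Load 2 — applied couple M₀=-9 kN·m at a=3 m (b=L-a=1):
  y_2 = M₀x²/(2EI)  [x≤a] = (-9)·1²/(2·200000) = -9/400000 m
Superposition: y = Σ y_i = 49/1200000 m ≈ 0.000041 m

y(1) = 49/1200000 m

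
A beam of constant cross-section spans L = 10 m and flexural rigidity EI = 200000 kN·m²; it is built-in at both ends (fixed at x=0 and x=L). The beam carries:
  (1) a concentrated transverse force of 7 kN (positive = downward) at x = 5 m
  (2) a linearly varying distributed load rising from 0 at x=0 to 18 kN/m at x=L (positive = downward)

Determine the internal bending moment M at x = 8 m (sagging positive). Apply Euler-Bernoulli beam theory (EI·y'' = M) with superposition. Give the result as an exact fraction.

Load 1 — point force P=7 kN at a=5 m (b=L-a=5):
  M_1 = Pa²(a+3b)(L-x)/L³ - Pa²b/L²  [x>a] = 7·5²·(5+3·5)·(10-8)/10³ - 7·5²·5/10² = -7/4 kN·m
Load 2 — triangular load w₀=18 kN/m (0→w₀ over full span):
  M_2 = 3w₀Lx/20 - w₀L²/30 - w₀x³/(6L) = 3·18·10·8/20 - 18·10²/30 - 18·8³/(6·10) = 12/5 kN·m
Superposition: M = Σ M_i = 13/20 kN·m ≈ 0.650000 kN·m

M(8) = 13/20 kN·m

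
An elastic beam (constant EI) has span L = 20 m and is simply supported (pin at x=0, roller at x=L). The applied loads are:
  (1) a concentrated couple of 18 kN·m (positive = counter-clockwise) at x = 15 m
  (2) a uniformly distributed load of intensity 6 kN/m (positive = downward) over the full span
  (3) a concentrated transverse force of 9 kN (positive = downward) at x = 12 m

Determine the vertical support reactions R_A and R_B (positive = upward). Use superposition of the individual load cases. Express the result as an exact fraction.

Load 1 — applied couple M₀=18 kN·m at a=15 m (b=L-a=5):
  R_A = M₀/L = 18/20 = 9/10 kN
  R_B = -M₀/L = -18/20 = -9/10 kN
Load 2 — uniform load w=6 kN/m over full span:
  R_A = wL/2 = 6·20/2 = 60 kN
  R_B = wL/2 = 6·20/2 = 60 kN
Load 3 — point force P=9 kN at a=12 m (b=L-a=8):
  R_A = Pb/L = 9·8/20 = 18/5 kN
  R_B = Pa/L = 9·12/20 = 27/5 kN
Superposition: R_A = 129/2 kN, R_B = 129/2 kN

R_A = 129/2 kN, R_B = 129/2 kN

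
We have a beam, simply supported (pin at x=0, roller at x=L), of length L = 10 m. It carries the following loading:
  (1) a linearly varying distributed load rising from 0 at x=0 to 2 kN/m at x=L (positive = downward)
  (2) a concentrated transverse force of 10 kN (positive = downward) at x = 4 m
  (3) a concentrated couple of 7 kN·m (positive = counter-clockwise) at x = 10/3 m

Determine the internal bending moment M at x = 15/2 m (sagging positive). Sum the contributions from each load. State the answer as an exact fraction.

Load 1 — triangular load w₀=2 kN/m (0→w₀ over full span):
  M_1 = w₀Lx/6 - w₀x³/(6L) = 2·10·(15/2)/6 - 2·(15/2)³/(6·10) = 175/16 kN·m
Load 2 — point force P=10 kN at a=4 m (b=L-a=6):
  M_2 = Pa(L-x)/L  [x>a] = 10·4·(10-(15/2))/10 = 10 kN·m
Load 3 — applied couple M₀=7 kN·m at a=10/3 m (b=L-a=20/3):
  M_3 = M₀x/L - M₀  [x>a] = 7·(15/2)/10 - 7 = -7/4 kN·m
Superposition: M = Σ M_i = 307/16 kN·m ≈ 19.187500 kN·m

M(15/2) = 307/16 kN·m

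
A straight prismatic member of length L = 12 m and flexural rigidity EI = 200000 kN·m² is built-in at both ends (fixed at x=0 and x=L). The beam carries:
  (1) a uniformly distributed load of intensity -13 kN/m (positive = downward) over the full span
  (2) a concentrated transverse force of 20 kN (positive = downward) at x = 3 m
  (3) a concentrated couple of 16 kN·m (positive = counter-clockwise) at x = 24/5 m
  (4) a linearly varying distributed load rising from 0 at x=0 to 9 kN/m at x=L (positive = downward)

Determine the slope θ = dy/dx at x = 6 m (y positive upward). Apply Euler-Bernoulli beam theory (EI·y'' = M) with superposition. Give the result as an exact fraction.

θ(6) = 699/20000000 rad

Load 1 — uniform load w=-13 kN/m over full span:
  θ_1 = -wx(L-x)(L-2x)/(12EI) = -(-13)·6·(12-6)·(12-2·6)/(12·200000) = 0 rad
Load 2 — point force P=20 kN at a=3 m (b=L-a=9):
  θ_2 = Pa²(L-x)(2bL-(3b+a)(L-x))/(2L³EI)  [x>a] = 20·3²·(12-6)·(2·9·12-(3·9+3)·(12-6))/(2·12³·200000) = 9/160000 rad
Load 3 — applied couple M₀=16 kN·m at a=24/5 m (b=L-a=36/5):
  θ_3 = (R_Ax²/2 - M_Ax - M₀(x-a))/EI  [x>a] with R_A=48/25, M_A=48/25 = ((48/25)·6²/2 - (48/25)·6 - 16·(6-(24/5)))/200000 = 3/156250 rad
Load 4 — triangular load w₀=9 kN/m (0→w₀ over full span):
  θ_4 = -w₀(2x(L-x)(L-2x)(x+2L)+x²(L-x)²)/(120LEI) = -9·(2·6·(12-6)·(12-2·6)·(6+2·12)+6²·(12-6)²)/(120·12·200000) = -81/2000000 rad
Superposition: θ = Σ θ_i = 699/20000000 rad ≈ 0.000035 rad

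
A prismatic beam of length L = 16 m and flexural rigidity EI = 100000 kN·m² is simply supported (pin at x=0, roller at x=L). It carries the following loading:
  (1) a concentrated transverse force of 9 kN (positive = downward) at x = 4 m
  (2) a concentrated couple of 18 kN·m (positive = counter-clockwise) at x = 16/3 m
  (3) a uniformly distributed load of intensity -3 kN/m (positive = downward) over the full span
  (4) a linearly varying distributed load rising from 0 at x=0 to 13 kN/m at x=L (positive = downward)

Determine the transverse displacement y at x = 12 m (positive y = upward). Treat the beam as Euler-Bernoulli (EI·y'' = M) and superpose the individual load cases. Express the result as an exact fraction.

Load 1 — point force P=9 kN at a=4 m (b=L-a=12):
  y_1 = -Pa(L-x)(2Lx-a²-x²)/(6LEI)  [x>a] = -9·4·(16-12)·(2·16·12-4²-12²)/(6·16·100000) = -21/6250 m
Load 2 — applied couple M₀=18 kN·m at a=16/3 m (b=L-a=32/3):
  y_2 = (M₀x³/(6L)-M₀(x-a)²/2+C₁x)/EI  [x>a] with C₁=M₀(3b²-L²)/(6L)=16 = (18·12³/(6·16)-18·(12-(16/3))²/2+16·12)/100000 = 29/25000 m
Load 3 — uniform load w=-3 kN/m over full span:
  y_3 = -wx(L³-2Lx²+x³)/(24EI) = -(-3)·12·(16³-2·16·12²+12³)/(24·100000) = 57/3125 m
Load 4 — triangular load w₀=13 kN/m (0→w₀ over full span):
  y_4 = -w₀x(7L⁴-10L²x²+3x⁴)/(360LEI) = -13·12·(7·16⁴-10·16²·12²+3·12⁴)/(360·16·100000) = -1547/37500 m
Superposition: y = Σ y_i = -1891/75000 m ≈ -0.025213 m

y(12) = -1891/75000 m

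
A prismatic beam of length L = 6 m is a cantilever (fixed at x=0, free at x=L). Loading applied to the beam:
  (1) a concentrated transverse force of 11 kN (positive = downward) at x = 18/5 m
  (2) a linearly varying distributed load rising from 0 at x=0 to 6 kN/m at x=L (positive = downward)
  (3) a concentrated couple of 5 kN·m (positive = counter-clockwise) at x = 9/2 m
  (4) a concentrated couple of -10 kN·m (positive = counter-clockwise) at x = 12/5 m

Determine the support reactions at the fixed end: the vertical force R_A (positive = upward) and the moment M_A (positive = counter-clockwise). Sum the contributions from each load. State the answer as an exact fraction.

Load 1 — point force P=11 kN at a=18/5 m (b=L-a=12/5):
  R_A = P = 11 kN
  M_A = Pa = 11·(18/5) = 198/5 kN·m
Load 2 — triangular load w₀=6 kN/m (0→w₀ over full span):
  R_A = w₀L/2 = 6·6/2 = 18 kN
  M_A = w₀L²/3 = 6·6²/3 = 72 kN·m
Load 3 — applied couple M₀=5 kN·m at a=9/2 m (b=L-a=3/2):
  R_A = 0 kN
  M_A = -M₀ = -5 kN·m
Load 4 — applied couple M₀=-10 kN·m at a=12/5 m (b=L-a=18/5):
  R_A = 0 kN
  M_A = -M₀ = -(-10) = 10 kN·m
Superposition: R_A = 29 kN, M_A = 583/5 kN·m

R_A = 29 kN, M_A = 583/5 kN·m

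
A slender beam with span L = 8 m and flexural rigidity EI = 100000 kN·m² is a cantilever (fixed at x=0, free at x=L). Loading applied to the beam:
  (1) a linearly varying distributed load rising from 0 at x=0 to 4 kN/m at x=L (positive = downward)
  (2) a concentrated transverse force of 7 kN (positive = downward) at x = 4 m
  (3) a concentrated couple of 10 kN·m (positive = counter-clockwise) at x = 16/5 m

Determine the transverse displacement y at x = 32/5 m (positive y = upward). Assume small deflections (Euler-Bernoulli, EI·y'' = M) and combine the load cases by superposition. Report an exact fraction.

y(32/5) = -597387/48828125 m

Load 1 — triangular load w₀=4 kN/m (0→w₀ over full span):
  y_1 = (w₀Lx³/12-w₀L²x²/6-w₀x⁵/(120L))/EI = (4·8·(32/5)³/12-4·8²·(32/5)²/6-4·(32/5)⁵/(120·8))/100000 = -1601536/146484375 m
Load 2 — point force P=7 kN at a=4 m (b=L-a=4):
  y_2 = -Pa²(3x-a)/(6EI)  [x>a] = -7·4²·(3·(32/5)-4)/(6·100000) = -133/46875 m
Load 3 — applied couple M₀=10 kN·m at a=16/5 m (b=L-a=24/5):
  y_3 = M₀a(2x-a)/(2EI)  [x>a] = 10·(16/5)·(2·(32/5)-(16/5))/(2·100000) = 24/15625 m
Superposition: y = Σ y_i = -597387/48828125 m ≈ -0.012234 m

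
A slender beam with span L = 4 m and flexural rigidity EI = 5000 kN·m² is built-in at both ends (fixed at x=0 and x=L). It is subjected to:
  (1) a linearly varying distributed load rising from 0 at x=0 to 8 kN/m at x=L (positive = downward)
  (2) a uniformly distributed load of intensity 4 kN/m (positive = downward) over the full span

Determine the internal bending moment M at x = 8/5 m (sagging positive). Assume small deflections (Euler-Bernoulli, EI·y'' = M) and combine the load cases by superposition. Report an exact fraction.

M(8/5) = 1648/375 kN·m

Load 1 — triangular load w₀=8 kN/m (0→w₀ over full span):
  M_1 = 3w₀Lx/20 - w₀L²/30 - w₀x³/(6L) = 3·8·4·(8/5)/20 - 8·4²/30 - 8·(8/5)³/(6·4) = 256/125 kN·m
Load 2 — uniform load w=4 kN/m over full span:
  M_2 = wLx/2 - wL²/12 - wx²/2 = 4·4·(8/5)/2 - 4·4²/12 - 4·(8/5)²/2 = 176/75 kN·m
Superposition: M = Σ M_i = 1648/375 kN·m ≈ 4.394667 kN·m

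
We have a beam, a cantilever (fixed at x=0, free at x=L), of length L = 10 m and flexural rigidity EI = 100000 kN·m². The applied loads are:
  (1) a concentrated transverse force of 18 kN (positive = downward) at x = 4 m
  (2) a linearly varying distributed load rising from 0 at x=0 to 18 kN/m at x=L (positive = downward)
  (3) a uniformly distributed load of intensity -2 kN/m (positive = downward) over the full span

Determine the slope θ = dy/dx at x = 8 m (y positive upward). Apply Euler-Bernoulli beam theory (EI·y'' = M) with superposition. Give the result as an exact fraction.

Load 1 — point force P=18 kN at a=4 m (b=L-a=6):
  θ_1 = -Pa²/(2EI)  [x>a] = -18·4²/(2·100000) = -9/6250 rad
Load 2 — triangular load w₀=18 kN/m (0→w₀ over full span):
  θ_2 = (w₀Lx²/4-w₀L²x/3-w₀x⁴/(24L))/EI = (18·10·8²/4-18·10²·8/3-18·8⁴/(24·10))/100000 = -348/15625 rad
Load 3 — uniform load w=-2 kN/m over full span:
  θ_3 = -wx(x²-3Lx+3L²)/(6EI) = -(-2)·8·(8²-3·10·8+3·10²)/(6·100000) = 31/9375 rad
Superposition: θ = Σ θ_i = -1913/93750 rad ≈ -0.020405 rad

θ(8) = -1913/93750 rad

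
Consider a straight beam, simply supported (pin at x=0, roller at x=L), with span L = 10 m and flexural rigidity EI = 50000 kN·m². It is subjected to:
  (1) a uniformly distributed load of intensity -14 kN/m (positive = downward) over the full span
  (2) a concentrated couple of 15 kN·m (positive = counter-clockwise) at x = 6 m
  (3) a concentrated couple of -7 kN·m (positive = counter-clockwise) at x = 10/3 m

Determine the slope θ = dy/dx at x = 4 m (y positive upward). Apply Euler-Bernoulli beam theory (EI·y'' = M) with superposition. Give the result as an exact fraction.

θ(4) = 1877/562500 rad

Load 1 — uniform load w=-14 kN/m over full span:
  θ_1 = -w(L³-6Lx²+4x³)/(24EI) = -(-14)·(10³-6·10·4²+4·4³)/(24·50000) = 259/75000 rad
Load 2 — applied couple M₀=15 kN·m at a=6 m (b=L-a=4):
  θ_2 = (M₀x²/(2L)+C₁)/EI  [x≤a] with C₁=M₀(3b²-L²)/(6L)=-13 = (15·4²/(2·10)+(-13))/50000 = -1/50000 rad
Load 3 — applied couple M₀=-7 kN·m at a=10/3 m (b=L-a=20/3):
  θ_3 = (M₀x²/(2L)-M₀(x-a)+C₁)/EI  [x>a] with C₁=M₀(3b²-L²)/(6L)=-35/9 = ((-7)·4²/(2·10)-(-7)·(4-(10/3))+(-35/9))/50000 = -217/2250000 rad
Superposition: θ = Σ θ_i = 1877/562500 rad ≈ 0.003337 rad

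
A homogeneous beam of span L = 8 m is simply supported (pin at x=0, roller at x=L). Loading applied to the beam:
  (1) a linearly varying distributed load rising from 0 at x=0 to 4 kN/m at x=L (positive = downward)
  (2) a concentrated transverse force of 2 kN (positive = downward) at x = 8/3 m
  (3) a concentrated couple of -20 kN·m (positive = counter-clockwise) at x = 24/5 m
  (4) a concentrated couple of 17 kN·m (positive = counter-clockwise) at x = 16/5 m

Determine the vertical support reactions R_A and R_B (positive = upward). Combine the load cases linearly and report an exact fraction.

Load 1 — triangular load w₀=4 kN/m (0→w₀ over full span):
  R_A = w₀L/6 = 4·8/6 = 16/3 kN
  R_B = w₀L/3 = 4·8/3 = 32/3 kN
Load 2 — point force P=2 kN at a=8/3 m (b=L-a=16/3):
  R_A = Pb/L = 2·(16/3)/8 = 4/3 kN
  R_B = Pa/L = 2·(8/3)/8 = 2/3 kN
Load 3 — applied couple M₀=-20 kN·m at a=24/5 m (b=L-a=16/5):
  R_A = M₀/L = (-20)/8 = -5/2 kN
  R_B = -M₀/L = -(-20)/8 = 5/2 kN
Load 4 — applied couple M₀=17 kN·m at a=16/5 m (b=L-a=24/5):
  R_A = M₀/L = 17/8 kN
  R_B = -M₀/L = -17/8 kN
Superposition: R_A = 151/24 kN, R_B = 281/24 kN

R_A = 151/24 kN, R_B = 281/24 kN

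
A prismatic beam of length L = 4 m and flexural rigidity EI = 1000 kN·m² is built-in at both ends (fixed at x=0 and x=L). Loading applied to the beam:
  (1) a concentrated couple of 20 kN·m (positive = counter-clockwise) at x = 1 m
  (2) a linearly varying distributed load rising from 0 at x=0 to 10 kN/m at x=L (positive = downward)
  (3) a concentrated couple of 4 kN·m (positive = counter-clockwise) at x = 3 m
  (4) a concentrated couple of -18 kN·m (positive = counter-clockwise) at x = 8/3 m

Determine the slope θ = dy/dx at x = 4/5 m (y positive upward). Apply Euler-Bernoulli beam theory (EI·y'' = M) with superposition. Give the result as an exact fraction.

θ(4/5) = 218/46875 rad

Load 1 — applied couple M₀=20 kN·m at a=1 m (b=L-a=3):
  θ_1 = (R_Ax²/2 - M_Ax)/EI  [x≤a] with R_A=45/8, M_A=-15/4 = ((45/8)·(4/5)²/2 - (-15/4)·(4/5))/1000 = 3/625 rad
Load 2 — triangular load w₀=10 kN/m (0→w₀ over full span):
  θ_2 = -w₀(2x(L-x)(L-2x)(x+2L)+x²(L-x)²)/(120LEI) = -10·(2·(4/5)·(4-(4/5))·(4-2·(4/5))·((4/5)+2·4)+(4/5)²·(4-(4/5))²)/(120·4·1000) = -112/46875 rad
Load 3 — applied couple M₀=4 kN·m at a=3 m (b=L-a=1):
  θ_3 = (R_Ax²/2 - M_Ax)/EI  [x≤a] with R_A=9/8, M_A=5/4 = ((9/8)·(4/5)²/2 - (5/4)·(4/5))/1000 = -2/3125 rad
Load 4 — applied couple M₀=-18 kN·m at a=8/3 m (b=L-a=4/3):
  θ_4 = (R_Ax²/2 - M_Ax)/EI  [x≤a] with R_A=-6, M_A=-6 = ((-6)·(4/5)²/2 - (-6)·(4/5))/1000 = 9/3125 rad
Superposition: θ = Σ θ_i = 218/46875 rad ≈ 0.004651 rad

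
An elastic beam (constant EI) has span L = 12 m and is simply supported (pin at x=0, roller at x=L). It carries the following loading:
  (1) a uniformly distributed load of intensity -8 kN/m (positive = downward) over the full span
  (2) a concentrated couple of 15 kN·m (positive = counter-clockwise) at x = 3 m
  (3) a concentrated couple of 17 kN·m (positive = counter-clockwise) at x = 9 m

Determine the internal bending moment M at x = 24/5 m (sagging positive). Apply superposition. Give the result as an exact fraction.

Load 1 — uniform load w=-8 kN/m over full span:
  M_1 = wx(L-x)/2 = (-8)·(24/5)·(12-(24/5))/2 = -3456/25 kN·m
Load 2 — applied couple M₀=15 kN·m at a=3 m (b=L-a=9):
  M_2 = M₀x/L - M₀  [x>a] = 15·(24/5)/12 - 15 = -9 kN·m
Load 3 — applied couple M₀=17 kN·m at a=9 m (b=L-a=3):
  M_3 = M₀x/L  [x≤a] = 17·(24/5)/12 = 34/5 kN·m
Superposition: M = Σ M_i = -3511/25 kN·m ≈ -140.440000 kN·m

M(24/5) = -3511/25 kN·m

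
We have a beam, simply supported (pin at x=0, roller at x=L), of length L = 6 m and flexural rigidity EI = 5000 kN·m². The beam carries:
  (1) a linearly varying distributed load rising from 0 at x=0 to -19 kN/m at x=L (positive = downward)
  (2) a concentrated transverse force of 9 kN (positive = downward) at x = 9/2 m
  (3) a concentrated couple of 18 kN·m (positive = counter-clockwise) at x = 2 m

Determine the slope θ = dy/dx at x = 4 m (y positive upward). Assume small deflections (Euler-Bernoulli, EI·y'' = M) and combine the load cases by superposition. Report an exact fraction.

Load 1 — triangular load w₀=-19 kN/m (0→w₀ over full span):
  θ_1 = -w₀(7L⁴-30L²x²+15x⁴)/(360LEI) = -(-19)·(7·6⁴-30·6²·4²+15·4⁴)/(360·6·5000) = -1729/225000 rad
Load 2 — point force P=9 kN at a=9/2 m (b=L-a=3/2):
  θ_2 = -Pb(L²-b²-3x²)/(6LEI)  [x≤a] = -9·(3/2)·(6²-(3/2)²-3·4²)/(6·6·5000) = 171/160000 rad
Load 3 — applied couple M₀=18 kN·m at a=2 m (b=L-a=4):
  θ_3 = (M₀x²/(2L)-M₀(x-a)+C₁)/EI  [x>a] with C₁=M₀(3b²-L²)/(6L)=6 = (18·4²/(2·6)-18·(4-2)+6)/5000 = -3/2500 rad
Superposition: θ = Σ θ_i = -56273/7200000 rad ≈ -0.007816 rad

θ(4) = -56273/7200000 rad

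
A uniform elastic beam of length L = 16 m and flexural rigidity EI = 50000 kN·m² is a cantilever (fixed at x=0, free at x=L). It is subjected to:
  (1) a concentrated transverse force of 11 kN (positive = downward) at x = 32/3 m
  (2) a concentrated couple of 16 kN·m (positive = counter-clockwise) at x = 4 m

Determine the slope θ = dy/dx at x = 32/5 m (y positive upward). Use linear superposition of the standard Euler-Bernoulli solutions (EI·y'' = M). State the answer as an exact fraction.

Load 1 — point force P=11 kN at a=32/3 m (b=L-a=16/3):
  θ_1 = -Px(2a-x)/(2EI)  [x≤a] = -11·(32/5)·(2·(32/3)-(32/5))/(2·50000) = -2464/234375 rad
Load 2 — applied couple M₀=16 kN·m at a=4 m (b=L-a=12):
  θ_2 = M₀a/EI  [x>a] = 16·4/50000 = 4/3125 rad
Superposition: θ = Σ θ_i = -2164/234375 rad ≈ -0.009233 rad

θ(32/5) = -2164/234375 rad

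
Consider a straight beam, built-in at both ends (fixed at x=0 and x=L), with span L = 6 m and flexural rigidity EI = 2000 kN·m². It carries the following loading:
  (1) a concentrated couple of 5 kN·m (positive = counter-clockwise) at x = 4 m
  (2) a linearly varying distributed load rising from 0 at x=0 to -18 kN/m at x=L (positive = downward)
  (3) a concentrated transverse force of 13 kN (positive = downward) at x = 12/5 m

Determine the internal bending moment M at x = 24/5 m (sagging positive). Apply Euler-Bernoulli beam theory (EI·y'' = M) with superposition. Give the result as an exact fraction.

M(24/5) = -7864/1875 kN·m

Load 1 — applied couple M₀=5 kN·m at a=4 m (b=L-a=2):
  M_1 = R_Ax - M_A - M₀  [x>a] with R_A=10/9, M_A=5/3 = (10/9)·(24/5) - (5/3) - 5 = -4/3 kN·m
Load 2 — triangular load w₀=-18 kN/m (0→w₀ over full span):
  M_2 = 3w₀Lx/20 - w₀L²/30 - w₀x³/(6L) = 3·(-18)·6·(24/5)/20 - (-18)·6²/30 - (-18)·(24/5)³/(6·6) = -108/125 kN·m
Load 3 — point force P=13 kN at a=12/5 m (b=L-a=18/5):
  M_3 = Pa²(a+3b)(L-x)/L³ - Pa²b/L²  [x>a] = 13·(12/5)²·((12/5)+3·(18/5))·(6-(24/5))/6³ - 13·(12/5)²·(18/5)/6² = -1248/625 kN·m
Superposition: M = Σ M_i = -7864/1875 kN·m ≈ -4.194133 kN·m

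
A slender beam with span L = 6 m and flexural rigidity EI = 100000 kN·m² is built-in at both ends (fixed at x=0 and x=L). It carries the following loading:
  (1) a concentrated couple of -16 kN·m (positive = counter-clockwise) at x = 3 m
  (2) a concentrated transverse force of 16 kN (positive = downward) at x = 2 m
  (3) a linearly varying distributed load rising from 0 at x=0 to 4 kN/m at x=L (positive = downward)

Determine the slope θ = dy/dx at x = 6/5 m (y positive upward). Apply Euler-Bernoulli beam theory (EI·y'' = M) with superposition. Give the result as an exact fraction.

θ(6/5) = -1153/11718750 rad

Load 1 — applied couple M₀=-16 kN·m at a=3 m (b=L-a=3):
  θ_1 = (R_Ax²/2 - M_Ax)/EI  [x≤a] with R_A=-4, M_A=-4 = ((-4)·(6/5)²/2 - (-4)·(6/5))/100000 = 3/156250 rad
Load 2 — point force P=16 kN at a=2 m (b=L-a=4):
  θ_2 = -Pb²x(2aL-(3a+b)x)/(2L³EI)  [x≤a] = -16·4²·(6/5)·(2·2·6-(3·2+4)·(6/5))/(2·6³·100000) = -4/46875 rad
Load 3 — triangular load w₀=4 kN/m (0→w₀ over full span):
  θ_3 = -w₀(2x(L-x)(L-2x)(x+2L)+x²(L-x)²)/(120LEI) = -4·(2·(6/5)·(6-(6/5))·(6-2·(6/5))·((6/5)+2·6)+(6/5)²·(6-(6/5))²)/(120·6·100000) = -63/1953125 rad
Superposition: θ = Σ θ_i = -1153/11718750 rad ≈ -0.000098 rad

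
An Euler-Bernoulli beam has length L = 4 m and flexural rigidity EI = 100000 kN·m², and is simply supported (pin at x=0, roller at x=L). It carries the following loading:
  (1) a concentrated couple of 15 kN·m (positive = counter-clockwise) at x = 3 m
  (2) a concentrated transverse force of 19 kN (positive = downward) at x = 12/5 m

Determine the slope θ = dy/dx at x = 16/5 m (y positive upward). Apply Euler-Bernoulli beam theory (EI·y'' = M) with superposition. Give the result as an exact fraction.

Load 1 — applied couple M₀=15 kN·m at a=3 m (b=L-a=1):
  θ_1 = (M₀x²/(2L)-M₀(x-a)+C₁)/EI  [x>a] with C₁=M₀(3b²-L²)/(6L)=-65/8 = (15·(16/5)²/(2·4)-15·((16/5)-3)+(-65/8))/100000 = 323/4000000 rad
Load 2 — point force P=19 kN at a=12/5 m (b=L-a=8/5):
  θ_2 = -Pa(2L²-6Lx+3x²+a²)/(6LEI)  [x>a] = -19·(12/5)·(2·4²-6·4·(16/5)+3·(16/5)²+(12/5)²)/(6·4·100000) = 247/1562500 rad
Superposition: θ = Σ θ_i = 23883/100000000 rad ≈ 0.000239 rad

θ(16/5) = 23883/100000000 rad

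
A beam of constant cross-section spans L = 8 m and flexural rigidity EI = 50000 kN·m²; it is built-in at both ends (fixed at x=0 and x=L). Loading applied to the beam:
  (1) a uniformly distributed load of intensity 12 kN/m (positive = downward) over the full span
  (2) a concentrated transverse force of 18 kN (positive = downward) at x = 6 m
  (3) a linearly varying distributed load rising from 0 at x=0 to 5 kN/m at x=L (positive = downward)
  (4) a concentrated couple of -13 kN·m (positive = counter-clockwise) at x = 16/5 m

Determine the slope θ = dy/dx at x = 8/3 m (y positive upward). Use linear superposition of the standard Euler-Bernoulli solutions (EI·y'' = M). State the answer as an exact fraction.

Load 1 — uniform load w=12 kN/m over full span:
  θ_1 = -wx(L-x)(L-2x)/(12EI) = -12·(8/3)·(8-(8/3))·(8-2·(8/3))/(12·50000) = -64/84375 rad
Load 2 — point force P=18 kN at a=6 m (b=L-a=2):
  θ_2 = -Pb²x(2aL-(3a+b)x)/(2L³EI)  [x≤a] = -18·2²·(8/3)·(2·6·8-(3·6+2)·(8/3))/(2·8³·50000) = -1/6250 rad
Load 3 — triangular load w₀=5 kN/m (0→w₀ over full span):
  θ_3 = -w₀(2x(L-x)(L-2x)(x+2L)+x²(L-x)²)/(120LEI) = -5·(2·(8/3)·(8-(8/3))·(8-2·(8/3))·((8/3)+2·8)+(8/3)²·(8-(8/3))²)/(120·8·50000) = -128/759375 rad
Load 4 — applied couple M₀=-13 kN·m at a=16/5 m (b=L-a=24/5):
  θ_4 = (R_Ax²/2 - M_Ax)/EI  [x≤a] with R_A=-117/50, M_A=-39/25 = ((-117/50)·(8/3)²/2 - (-39/25)·(8/3))/50000 = -13/156250 rad
Superposition: θ = Σ θ_i = -22217/18984375 rad ≈ -0.001170 rad

θ(8/3) = -22217/18984375 rad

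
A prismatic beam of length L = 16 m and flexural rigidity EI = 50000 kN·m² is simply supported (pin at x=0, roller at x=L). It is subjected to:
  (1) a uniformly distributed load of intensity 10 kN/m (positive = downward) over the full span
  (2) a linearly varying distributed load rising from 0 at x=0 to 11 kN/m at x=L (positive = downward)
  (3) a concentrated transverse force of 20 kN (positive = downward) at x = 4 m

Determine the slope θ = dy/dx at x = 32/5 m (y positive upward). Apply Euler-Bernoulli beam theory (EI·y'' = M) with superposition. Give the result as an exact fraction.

Load 1 — uniform load w=10 kN/m over full span:
  θ_1 = -w(L³-6Lx²+4x³)/(24EI) = -10·(16³-6·16·(32/5)²+4·(32/5)³)/(24·50000) = -2368/234375 rad
Load 2 — triangular load w₀=11 kN/m (0→w₀ over full span):
  θ_2 = -w₀(7L⁴-30L²x²+15x⁴)/(360LEI) = -11·(7·16⁴-30·16²·(32/5)²+15·(32/5)⁴)/(360·16·50000) = -113696/17578125 rad
Load 3 — point force P=20 kN at a=4 m (b=L-a=12):
  θ_3 = -Pa(2L²-6Lx+3x²+a²)/(6LEI)  [x>a] = -20·4·(2·16²-6·16·(32/5)+3·(32/5)²+4²)/(6·16·50000) = -19/31250 rad
Superposition: θ = Σ θ_i = -603967/35156250 rad ≈ -0.017180 rad

θ(32/5) = -603967/35156250 rad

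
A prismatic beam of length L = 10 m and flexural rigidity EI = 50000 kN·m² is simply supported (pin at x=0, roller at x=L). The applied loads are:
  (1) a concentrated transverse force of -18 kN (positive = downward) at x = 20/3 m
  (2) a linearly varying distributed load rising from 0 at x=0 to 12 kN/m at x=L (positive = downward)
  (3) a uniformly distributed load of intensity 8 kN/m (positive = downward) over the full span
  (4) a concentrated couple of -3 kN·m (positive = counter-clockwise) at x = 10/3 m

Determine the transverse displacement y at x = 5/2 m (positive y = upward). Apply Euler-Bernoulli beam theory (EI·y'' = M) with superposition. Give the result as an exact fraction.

Load 1 — point force P=-18 kN at a=20/3 m (b=L-a=10/3):
  y_1 = -Pbx(L²-b²-x²)/(6LEI)  [x≤a] = -(-18)·(10/3)·(5/2)·(10²-(10/3)²-(5/2)²)/(6·10·50000) = 119/28800 m
Load 2 — triangular load w₀=12 kN/m (0→w₀ over full span):
  y_2 = -w₀x(7L⁴-10L²x²+3x⁴)/(360LEI) = -12·(5/2)·(7·10⁴-10·10²·(5/2)²+3·(5/2)⁴)/(360·10·50000) = -109/10240 m
Load 3 — uniform load w=8 kN/m over full span:
  y_3 = -wx(L³-2Lx²+x³)/(24EI) = -8·(5/2)·(10³-2·10·(5/2)²+(5/2)³)/(24·50000) = -19/1280 m
Load 4 — applied couple M₀=-3 kN·m at a=10/3 m (b=L-a=20/3):
  y_4 = (M₀x³/(6L)+C₁x)/EI  [x≤a] with C₁=M₀(3b²-L²)/(6L)=-5/3 = ((-3)·(5/2)³/(6·10)+(-5/3)·(5/2))/50000 = -19/192000 m
Superposition: y = Σ y_i = -49433/2304000 m ≈ -0.021455 m

y(5/2) = -49433/2304000 m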